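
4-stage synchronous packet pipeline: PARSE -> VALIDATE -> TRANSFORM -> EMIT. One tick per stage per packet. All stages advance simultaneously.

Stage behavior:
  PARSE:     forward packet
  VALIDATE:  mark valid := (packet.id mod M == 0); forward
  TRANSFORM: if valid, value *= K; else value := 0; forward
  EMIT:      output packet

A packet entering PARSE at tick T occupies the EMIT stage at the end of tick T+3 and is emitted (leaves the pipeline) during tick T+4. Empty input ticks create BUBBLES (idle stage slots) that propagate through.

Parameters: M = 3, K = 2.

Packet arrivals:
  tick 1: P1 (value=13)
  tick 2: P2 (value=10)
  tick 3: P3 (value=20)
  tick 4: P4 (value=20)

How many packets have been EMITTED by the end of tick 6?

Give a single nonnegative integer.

Answer: 2

Derivation:
Tick 1: [PARSE:P1(v=13,ok=F), VALIDATE:-, TRANSFORM:-, EMIT:-] out:-; in:P1
Tick 2: [PARSE:P2(v=10,ok=F), VALIDATE:P1(v=13,ok=F), TRANSFORM:-, EMIT:-] out:-; in:P2
Tick 3: [PARSE:P3(v=20,ok=F), VALIDATE:P2(v=10,ok=F), TRANSFORM:P1(v=0,ok=F), EMIT:-] out:-; in:P3
Tick 4: [PARSE:P4(v=20,ok=F), VALIDATE:P3(v=20,ok=T), TRANSFORM:P2(v=0,ok=F), EMIT:P1(v=0,ok=F)] out:-; in:P4
Tick 5: [PARSE:-, VALIDATE:P4(v=20,ok=F), TRANSFORM:P3(v=40,ok=T), EMIT:P2(v=0,ok=F)] out:P1(v=0); in:-
Tick 6: [PARSE:-, VALIDATE:-, TRANSFORM:P4(v=0,ok=F), EMIT:P3(v=40,ok=T)] out:P2(v=0); in:-
Emitted by tick 6: ['P1', 'P2']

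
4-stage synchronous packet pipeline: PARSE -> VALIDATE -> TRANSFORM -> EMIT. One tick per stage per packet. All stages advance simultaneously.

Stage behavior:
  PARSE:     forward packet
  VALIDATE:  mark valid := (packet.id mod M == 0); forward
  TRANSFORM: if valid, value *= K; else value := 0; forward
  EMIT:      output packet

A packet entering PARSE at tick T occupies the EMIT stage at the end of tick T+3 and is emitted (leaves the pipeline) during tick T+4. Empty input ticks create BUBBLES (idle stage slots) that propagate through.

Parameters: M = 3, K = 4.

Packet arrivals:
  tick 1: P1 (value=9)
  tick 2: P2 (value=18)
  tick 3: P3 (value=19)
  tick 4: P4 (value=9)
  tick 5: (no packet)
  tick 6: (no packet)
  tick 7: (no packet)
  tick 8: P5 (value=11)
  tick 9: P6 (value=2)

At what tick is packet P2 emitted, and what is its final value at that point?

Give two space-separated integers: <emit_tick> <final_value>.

Answer: 6 0

Derivation:
Tick 1: [PARSE:P1(v=9,ok=F), VALIDATE:-, TRANSFORM:-, EMIT:-] out:-; in:P1
Tick 2: [PARSE:P2(v=18,ok=F), VALIDATE:P1(v=9,ok=F), TRANSFORM:-, EMIT:-] out:-; in:P2
Tick 3: [PARSE:P3(v=19,ok=F), VALIDATE:P2(v=18,ok=F), TRANSFORM:P1(v=0,ok=F), EMIT:-] out:-; in:P3
Tick 4: [PARSE:P4(v=9,ok=F), VALIDATE:P3(v=19,ok=T), TRANSFORM:P2(v=0,ok=F), EMIT:P1(v=0,ok=F)] out:-; in:P4
Tick 5: [PARSE:-, VALIDATE:P4(v=9,ok=F), TRANSFORM:P3(v=76,ok=T), EMIT:P2(v=0,ok=F)] out:P1(v=0); in:-
Tick 6: [PARSE:-, VALIDATE:-, TRANSFORM:P4(v=0,ok=F), EMIT:P3(v=76,ok=T)] out:P2(v=0); in:-
Tick 7: [PARSE:-, VALIDATE:-, TRANSFORM:-, EMIT:P4(v=0,ok=F)] out:P3(v=76); in:-
Tick 8: [PARSE:P5(v=11,ok=F), VALIDATE:-, TRANSFORM:-, EMIT:-] out:P4(v=0); in:P5
Tick 9: [PARSE:P6(v=2,ok=F), VALIDATE:P5(v=11,ok=F), TRANSFORM:-, EMIT:-] out:-; in:P6
Tick 10: [PARSE:-, VALIDATE:P6(v=2,ok=T), TRANSFORM:P5(v=0,ok=F), EMIT:-] out:-; in:-
Tick 11: [PARSE:-, VALIDATE:-, TRANSFORM:P6(v=8,ok=T), EMIT:P5(v=0,ok=F)] out:-; in:-
Tick 12: [PARSE:-, VALIDATE:-, TRANSFORM:-, EMIT:P6(v=8,ok=T)] out:P5(v=0); in:-
Tick 13: [PARSE:-, VALIDATE:-, TRANSFORM:-, EMIT:-] out:P6(v=8); in:-
P2: arrives tick 2, valid=False (id=2, id%3=2), emit tick 6, final value 0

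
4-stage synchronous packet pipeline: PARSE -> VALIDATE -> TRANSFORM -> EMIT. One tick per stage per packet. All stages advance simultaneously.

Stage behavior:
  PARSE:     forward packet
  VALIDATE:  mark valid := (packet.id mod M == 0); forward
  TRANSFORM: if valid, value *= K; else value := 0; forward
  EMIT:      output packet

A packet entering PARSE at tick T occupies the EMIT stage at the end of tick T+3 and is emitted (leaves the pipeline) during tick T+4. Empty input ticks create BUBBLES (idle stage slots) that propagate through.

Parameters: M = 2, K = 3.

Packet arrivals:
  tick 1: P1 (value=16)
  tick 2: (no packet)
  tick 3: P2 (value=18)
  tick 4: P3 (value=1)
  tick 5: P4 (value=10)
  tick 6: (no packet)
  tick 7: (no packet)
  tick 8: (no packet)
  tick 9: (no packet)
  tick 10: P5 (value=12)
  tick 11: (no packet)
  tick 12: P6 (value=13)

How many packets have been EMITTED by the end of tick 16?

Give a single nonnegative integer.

Tick 1: [PARSE:P1(v=16,ok=F), VALIDATE:-, TRANSFORM:-, EMIT:-] out:-; in:P1
Tick 2: [PARSE:-, VALIDATE:P1(v=16,ok=F), TRANSFORM:-, EMIT:-] out:-; in:-
Tick 3: [PARSE:P2(v=18,ok=F), VALIDATE:-, TRANSFORM:P1(v=0,ok=F), EMIT:-] out:-; in:P2
Tick 4: [PARSE:P3(v=1,ok=F), VALIDATE:P2(v=18,ok=T), TRANSFORM:-, EMIT:P1(v=0,ok=F)] out:-; in:P3
Tick 5: [PARSE:P4(v=10,ok=F), VALIDATE:P3(v=1,ok=F), TRANSFORM:P2(v=54,ok=T), EMIT:-] out:P1(v=0); in:P4
Tick 6: [PARSE:-, VALIDATE:P4(v=10,ok=T), TRANSFORM:P3(v=0,ok=F), EMIT:P2(v=54,ok=T)] out:-; in:-
Tick 7: [PARSE:-, VALIDATE:-, TRANSFORM:P4(v=30,ok=T), EMIT:P3(v=0,ok=F)] out:P2(v=54); in:-
Tick 8: [PARSE:-, VALIDATE:-, TRANSFORM:-, EMIT:P4(v=30,ok=T)] out:P3(v=0); in:-
Tick 9: [PARSE:-, VALIDATE:-, TRANSFORM:-, EMIT:-] out:P4(v=30); in:-
Tick 10: [PARSE:P5(v=12,ok=F), VALIDATE:-, TRANSFORM:-, EMIT:-] out:-; in:P5
Tick 11: [PARSE:-, VALIDATE:P5(v=12,ok=F), TRANSFORM:-, EMIT:-] out:-; in:-
Tick 12: [PARSE:P6(v=13,ok=F), VALIDATE:-, TRANSFORM:P5(v=0,ok=F), EMIT:-] out:-; in:P6
Tick 13: [PARSE:-, VALIDATE:P6(v=13,ok=T), TRANSFORM:-, EMIT:P5(v=0,ok=F)] out:-; in:-
Tick 14: [PARSE:-, VALIDATE:-, TRANSFORM:P6(v=39,ok=T), EMIT:-] out:P5(v=0); in:-
Tick 15: [PARSE:-, VALIDATE:-, TRANSFORM:-, EMIT:P6(v=39,ok=T)] out:-; in:-
Tick 16: [PARSE:-, VALIDATE:-, TRANSFORM:-, EMIT:-] out:P6(v=39); in:-
Emitted by tick 16: ['P1', 'P2', 'P3', 'P4', 'P5', 'P6']

Answer: 6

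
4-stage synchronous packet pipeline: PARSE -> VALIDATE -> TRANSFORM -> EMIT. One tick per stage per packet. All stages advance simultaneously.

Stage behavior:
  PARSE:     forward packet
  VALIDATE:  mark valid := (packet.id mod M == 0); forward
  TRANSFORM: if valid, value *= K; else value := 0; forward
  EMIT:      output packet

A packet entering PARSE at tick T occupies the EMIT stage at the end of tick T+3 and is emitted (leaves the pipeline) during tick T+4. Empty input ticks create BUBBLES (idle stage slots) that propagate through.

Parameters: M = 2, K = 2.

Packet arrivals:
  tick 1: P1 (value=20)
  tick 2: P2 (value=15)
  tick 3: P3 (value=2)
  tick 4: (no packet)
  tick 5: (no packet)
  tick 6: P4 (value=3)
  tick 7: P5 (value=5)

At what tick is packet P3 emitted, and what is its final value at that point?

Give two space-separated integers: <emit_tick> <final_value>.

Tick 1: [PARSE:P1(v=20,ok=F), VALIDATE:-, TRANSFORM:-, EMIT:-] out:-; in:P1
Tick 2: [PARSE:P2(v=15,ok=F), VALIDATE:P1(v=20,ok=F), TRANSFORM:-, EMIT:-] out:-; in:P2
Tick 3: [PARSE:P3(v=2,ok=F), VALIDATE:P2(v=15,ok=T), TRANSFORM:P1(v=0,ok=F), EMIT:-] out:-; in:P3
Tick 4: [PARSE:-, VALIDATE:P3(v=2,ok=F), TRANSFORM:P2(v=30,ok=T), EMIT:P1(v=0,ok=F)] out:-; in:-
Tick 5: [PARSE:-, VALIDATE:-, TRANSFORM:P3(v=0,ok=F), EMIT:P2(v=30,ok=T)] out:P1(v=0); in:-
Tick 6: [PARSE:P4(v=3,ok=F), VALIDATE:-, TRANSFORM:-, EMIT:P3(v=0,ok=F)] out:P2(v=30); in:P4
Tick 7: [PARSE:P5(v=5,ok=F), VALIDATE:P4(v=3,ok=T), TRANSFORM:-, EMIT:-] out:P3(v=0); in:P5
Tick 8: [PARSE:-, VALIDATE:P5(v=5,ok=F), TRANSFORM:P4(v=6,ok=T), EMIT:-] out:-; in:-
Tick 9: [PARSE:-, VALIDATE:-, TRANSFORM:P5(v=0,ok=F), EMIT:P4(v=6,ok=T)] out:-; in:-
Tick 10: [PARSE:-, VALIDATE:-, TRANSFORM:-, EMIT:P5(v=0,ok=F)] out:P4(v=6); in:-
Tick 11: [PARSE:-, VALIDATE:-, TRANSFORM:-, EMIT:-] out:P5(v=0); in:-
P3: arrives tick 3, valid=False (id=3, id%2=1), emit tick 7, final value 0

Answer: 7 0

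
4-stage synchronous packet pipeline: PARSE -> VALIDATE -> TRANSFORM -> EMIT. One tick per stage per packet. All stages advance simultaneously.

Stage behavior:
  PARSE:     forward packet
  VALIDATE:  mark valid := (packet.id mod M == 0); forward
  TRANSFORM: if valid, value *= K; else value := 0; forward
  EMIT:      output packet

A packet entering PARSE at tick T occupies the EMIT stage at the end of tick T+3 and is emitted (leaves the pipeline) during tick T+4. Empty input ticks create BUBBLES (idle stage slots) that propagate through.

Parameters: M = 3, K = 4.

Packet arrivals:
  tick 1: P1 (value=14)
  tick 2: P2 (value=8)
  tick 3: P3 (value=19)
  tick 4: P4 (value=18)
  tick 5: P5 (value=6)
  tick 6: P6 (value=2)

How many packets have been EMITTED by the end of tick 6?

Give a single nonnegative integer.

Tick 1: [PARSE:P1(v=14,ok=F), VALIDATE:-, TRANSFORM:-, EMIT:-] out:-; in:P1
Tick 2: [PARSE:P2(v=8,ok=F), VALIDATE:P1(v=14,ok=F), TRANSFORM:-, EMIT:-] out:-; in:P2
Tick 3: [PARSE:P3(v=19,ok=F), VALIDATE:P2(v=8,ok=F), TRANSFORM:P1(v=0,ok=F), EMIT:-] out:-; in:P3
Tick 4: [PARSE:P4(v=18,ok=F), VALIDATE:P3(v=19,ok=T), TRANSFORM:P2(v=0,ok=F), EMIT:P1(v=0,ok=F)] out:-; in:P4
Tick 5: [PARSE:P5(v=6,ok=F), VALIDATE:P4(v=18,ok=F), TRANSFORM:P3(v=76,ok=T), EMIT:P2(v=0,ok=F)] out:P1(v=0); in:P5
Tick 6: [PARSE:P6(v=2,ok=F), VALIDATE:P5(v=6,ok=F), TRANSFORM:P4(v=0,ok=F), EMIT:P3(v=76,ok=T)] out:P2(v=0); in:P6
Emitted by tick 6: ['P1', 'P2']

Answer: 2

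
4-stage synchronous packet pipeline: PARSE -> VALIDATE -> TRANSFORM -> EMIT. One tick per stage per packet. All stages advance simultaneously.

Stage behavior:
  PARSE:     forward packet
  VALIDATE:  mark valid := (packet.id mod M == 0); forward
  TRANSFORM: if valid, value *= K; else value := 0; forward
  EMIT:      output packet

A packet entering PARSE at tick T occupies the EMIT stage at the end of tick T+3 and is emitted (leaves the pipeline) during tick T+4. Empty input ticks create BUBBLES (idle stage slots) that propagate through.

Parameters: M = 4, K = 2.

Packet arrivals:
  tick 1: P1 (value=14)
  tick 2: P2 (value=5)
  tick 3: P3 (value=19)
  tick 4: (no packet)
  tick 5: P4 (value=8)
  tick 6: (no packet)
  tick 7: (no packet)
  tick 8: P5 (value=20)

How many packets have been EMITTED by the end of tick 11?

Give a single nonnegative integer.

Answer: 4

Derivation:
Tick 1: [PARSE:P1(v=14,ok=F), VALIDATE:-, TRANSFORM:-, EMIT:-] out:-; in:P1
Tick 2: [PARSE:P2(v=5,ok=F), VALIDATE:P1(v=14,ok=F), TRANSFORM:-, EMIT:-] out:-; in:P2
Tick 3: [PARSE:P3(v=19,ok=F), VALIDATE:P2(v=5,ok=F), TRANSFORM:P1(v=0,ok=F), EMIT:-] out:-; in:P3
Tick 4: [PARSE:-, VALIDATE:P3(v=19,ok=F), TRANSFORM:P2(v=0,ok=F), EMIT:P1(v=0,ok=F)] out:-; in:-
Tick 5: [PARSE:P4(v=8,ok=F), VALIDATE:-, TRANSFORM:P3(v=0,ok=F), EMIT:P2(v=0,ok=F)] out:P1(v=0); in:P4
Tick 6: [PARSE:-, VALIDATE:P4(v=8,ok=T), TRANSFORM:-, EMIT:P3(v=0,ok=F)] out:P2(v=0); in:-
Tick 7: [PARSE:-, VALIDATE:-, TRANSFORM:P4(v=16,ok=T), EMIT:-] out:P3(v=0); in:-
Tick 8: [PARSE:P5(v=20,ok=F), VALIDATE:-, TRANSFORM:-, EMIT:P4(v=16,ok=T)] out:-; in:P5
Tick 9: [PARSE:-, VALIDATE:P5(v=20,ok=F), TRANSFORM:-, EMIT:-] out:P4(v=16); in:-
Tick 10: [PARSE:-, VALIDATE:-, TRANSFORM:P5(v=0,ok=F), EMIT:-] out:-; in:-
Tick 11: [PARSE:-, VALIDATE:-, TRANSFORM:-, EMIT:P5(v=0,ok=F)] out:-; in:-
Emitted by tick 11: ['P1', 'P2', 'P3', 'P4']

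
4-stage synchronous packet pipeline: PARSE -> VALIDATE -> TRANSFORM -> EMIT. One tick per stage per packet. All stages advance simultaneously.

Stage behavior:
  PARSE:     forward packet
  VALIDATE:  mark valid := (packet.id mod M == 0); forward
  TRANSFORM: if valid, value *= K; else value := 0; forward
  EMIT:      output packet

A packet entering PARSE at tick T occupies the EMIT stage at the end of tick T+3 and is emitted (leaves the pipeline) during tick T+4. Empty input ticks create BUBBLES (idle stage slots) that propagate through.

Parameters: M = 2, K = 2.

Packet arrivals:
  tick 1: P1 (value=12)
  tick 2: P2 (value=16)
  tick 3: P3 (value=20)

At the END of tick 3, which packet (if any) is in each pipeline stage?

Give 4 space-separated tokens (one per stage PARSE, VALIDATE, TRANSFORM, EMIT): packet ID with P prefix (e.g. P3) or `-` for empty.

Answer: P3 P2 P1 -

Derivation:
Tick 1: [PARSE:P1(v=12,ok=F), VALIDATE:-, TRANSFORM:-, EMIT:-] out:-; in:P1
Tick 2: [PARSE:P2(v=16,ok=F), VALIDATE:P1(v=12,ok=F), TRANSFORM:-, EMIT:-] out:-; in:P2
Tick 3: [PARSE:P3(v=20,ok=F), VALIDATE:P2(v=16,ok=T), TRANSFORM:P1(v=0,ok=F), EMIT:-] out:-; in:P3
At end of tick 3: ['P3', 'P2', 'P1', '-']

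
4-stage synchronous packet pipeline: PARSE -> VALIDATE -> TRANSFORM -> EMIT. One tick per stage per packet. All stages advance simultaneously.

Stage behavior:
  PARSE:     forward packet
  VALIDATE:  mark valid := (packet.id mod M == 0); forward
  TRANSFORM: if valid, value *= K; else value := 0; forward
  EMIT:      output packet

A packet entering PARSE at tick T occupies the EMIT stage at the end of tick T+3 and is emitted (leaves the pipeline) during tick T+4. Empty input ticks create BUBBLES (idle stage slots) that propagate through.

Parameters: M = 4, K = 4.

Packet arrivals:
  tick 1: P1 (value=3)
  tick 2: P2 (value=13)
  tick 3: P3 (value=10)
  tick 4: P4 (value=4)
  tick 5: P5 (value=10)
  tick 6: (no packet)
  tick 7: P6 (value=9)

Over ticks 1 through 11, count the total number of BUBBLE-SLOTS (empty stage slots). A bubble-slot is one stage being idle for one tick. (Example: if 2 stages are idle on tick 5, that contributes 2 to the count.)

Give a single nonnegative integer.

Tick 1: [PARSE:P1(v=3,ok=F), VALIDATE:-, TRANSFORM:-, EMIT:-] out:-; bubbles=3
Tick 2: [PARSE:P2(v=13,ok=F), VALIDATE:P1(v=3,ok=F), TRANSFORM:-, EMIT:-] out:-; bubbles=2
Tick 3: [PARSE:P3(v=10,ok=F), VALIDATE:P2(v=13,ok=F), TRANSFORM:P1(v=0,ok=F), EMIT:-] out:-; bubbles=1
Tick 4: [PARSE:P4(v=4,ok=F), VALIDATE:P3(v=10,ok=F), TRANSFORM:P2(v=0,ok=F), EMIT:P1(v=0,ok=F)] out:-; bubbles=0
Tick 5: [PARSE:P5(v=10,ok=F), VALIDATE:P4(v=4,ok=T), TRANSFORM:P3(v=0,ok=F), EMIT:P2(v=0,ok=F)] out:P1(v=0); bubbles=0
Tick 6: [PARSE:-, VALIDATE:P5(v=10,ok=F), TRANSFORM:P4(v=16,ok=T), EMIT:P3(v=0,ok=F)] out:P2(v=0); bubbles=1
Tick 7: [PARSE:P6(v=9,ok=F), VALIDATE:-, TRANSFORM:P5(v=0,ok=F), EMIT:P4(v=16,ok=T)] out:P3(v=0); bubbles=1
Tick 8: [PARSE:-, VALIDATE:P6(v=9,ok=F), TRANSFORM:-, EMIT:P5(v=0,ok=F)] out:P4(v=16); bubbles=2
Tick 9: [PARSE:-, VALIDATE:-, TRANSFORM:P6(v=0,ok=F), EMIT:-] out:P5(v=0); bubbles=3
Tick 10: [PARSE:-, VALIDATE:-, TRANSFORM:-, EMIT:P6(v=0,ok=F)] out:-; bubbles=3
Tick 11: [PARSE:-, VALIDATE:-, TRANSFORM:-, EMIT:-] out:P6(v=0); bubbles=4
Total bubble-slots: 20

Answer: 20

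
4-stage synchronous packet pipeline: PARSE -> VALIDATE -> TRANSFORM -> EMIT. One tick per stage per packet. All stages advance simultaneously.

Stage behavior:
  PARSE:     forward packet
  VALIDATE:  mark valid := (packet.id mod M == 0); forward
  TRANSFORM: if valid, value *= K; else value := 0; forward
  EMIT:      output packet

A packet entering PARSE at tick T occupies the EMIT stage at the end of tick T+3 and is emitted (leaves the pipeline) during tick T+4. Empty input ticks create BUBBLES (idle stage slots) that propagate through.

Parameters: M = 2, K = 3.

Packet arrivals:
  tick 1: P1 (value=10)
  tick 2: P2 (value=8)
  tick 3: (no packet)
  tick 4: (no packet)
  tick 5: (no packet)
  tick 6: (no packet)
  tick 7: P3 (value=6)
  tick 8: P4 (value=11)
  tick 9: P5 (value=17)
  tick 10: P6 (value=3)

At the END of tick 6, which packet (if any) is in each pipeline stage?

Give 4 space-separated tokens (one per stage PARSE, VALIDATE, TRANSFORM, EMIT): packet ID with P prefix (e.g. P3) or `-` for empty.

Answer: - - - -

Derivation:
Tick 1: [PARSE:P1(v=10,ok=F), VALIDATE:-, TRANSFORM:-, EMIT:-] out:-; in:P1
Tick 2: [PARSE:P2(v=8,ok=F), VALIDATE:P1(v=10,ok=F), TRANSFORM:-, EMIT:-] out:-; in:P2
Tick 3: [PARSE:-, VALIDATE:P2(v=8,ok=T), TRANSFORM:P1(v=0,ok=F), EMIT:-] out:-; in:-
Tick 4: [PARSE:-, VALIDATE:-, TRANSFORM:P2(v=24,ok=T), EMIT:P1(v=0,ok=F)] out:-; in:-
Tick 5: [PARSE:-, VALIDATE:-, TRANSFORM:-, EMIT:P2(v=24,ok=T)] out:P1(v=0); in:-
Tick 6: [PARSE:-, VALIDATE:-, TRANSFORM:-, EMIT:-] out:P2(v=24); in:-
At end of tick 6: ['-', '-', '-', '-']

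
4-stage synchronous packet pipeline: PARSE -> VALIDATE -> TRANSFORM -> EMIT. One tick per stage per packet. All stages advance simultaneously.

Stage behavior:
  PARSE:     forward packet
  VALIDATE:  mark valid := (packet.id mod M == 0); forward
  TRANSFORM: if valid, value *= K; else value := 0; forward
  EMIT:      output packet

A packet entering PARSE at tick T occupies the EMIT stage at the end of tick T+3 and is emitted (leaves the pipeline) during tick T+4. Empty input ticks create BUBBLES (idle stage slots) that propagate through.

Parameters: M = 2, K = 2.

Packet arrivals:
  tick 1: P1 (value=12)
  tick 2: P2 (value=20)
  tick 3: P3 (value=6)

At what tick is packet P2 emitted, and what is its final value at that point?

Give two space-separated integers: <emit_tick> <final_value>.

Tick 1: [PARSE:P1(v=12,ok=F), VALIDATE:-, TRANSFORM:-, EMIT:-] out:-; in:P1
Tick 2: [PARSE:P2(v=20,ok=F), VALIDATE:P1(v=12,ok=F), TRANSFORM:-, EMIT:-] out:-; in:P2
Tick 3: [PARSE:P3(v=6,ok=F), VALIDATE:P2(v=20,ok=T), TRANSFORM:P1(v=0,ok=F), EMIT:-] out:-; in:P3
Tick 4: [PARSE:-, VALIDATE:P3(v=6,ok=F), TRANSFORM:P2(v=40,ok=T), EMIT:P1(v=0,ok=F)] out:-; in:-
Tick 5: [PARSE:-, VALIDATE:-, TRANSFORM:P3(v=0,ok=F), EMIT:P2(v=40,ok=T)] out:P1(v=0); in:-
Tick 6: [PARSE:-, VALIDATE:-, TRANSFORM:-, EMIT:P3(v=0,ok=F)] out:P2(v=40); in:-
Tick 7: [PARSE:-, VALIDATE:-, TRANSFORM:-, EMIT:-] out:P3(v=0); in:-
P2: arrives tick 2, valid=True (id=2, id%2=0), emit tick 6, final value 40

Answer: 6 40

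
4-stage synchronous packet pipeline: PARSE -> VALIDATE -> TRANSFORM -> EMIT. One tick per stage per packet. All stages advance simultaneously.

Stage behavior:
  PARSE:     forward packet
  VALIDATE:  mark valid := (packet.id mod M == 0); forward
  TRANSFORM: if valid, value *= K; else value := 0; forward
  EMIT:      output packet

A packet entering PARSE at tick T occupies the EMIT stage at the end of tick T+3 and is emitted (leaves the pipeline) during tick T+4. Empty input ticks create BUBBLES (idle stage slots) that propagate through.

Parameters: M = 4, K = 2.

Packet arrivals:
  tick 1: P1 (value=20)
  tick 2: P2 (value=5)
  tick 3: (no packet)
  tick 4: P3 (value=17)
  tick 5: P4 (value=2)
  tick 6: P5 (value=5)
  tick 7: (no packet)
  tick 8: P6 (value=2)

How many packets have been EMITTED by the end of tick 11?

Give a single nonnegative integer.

Answer: 5

Derivation:
Tick 1: [PARSE:P1(v=20,ok=F), VALIDATE:-, TRANSFORM:-, EMIT:-] out:-; in:P1
Tick 2: [PARSE:P2(v=5,ok=F), VALIDATE:P1(v=20,ok=F), TRANSFORM:-, EMIT:-] out:-; in:P2
Tick 3: [PARSE:-, VALIDATE:P2(v=5,ok=F), TRANSFORM:P1(v=0,ok=F), EMIT:-] out:-; in:-
Tick 4: [PARSE:P3(v=17,ok=F), VALIDATE:-, TRANSFORM:P2(v=0,ok=F), EMIT:P1(v=0,ok=F)] out:-; in:P3
Tick 5: [PARSE:P4(v=2,ok=F), VALIDATE:P3(v=17,ok=F), TRANSFORM:-, EMIT:P2(v=0,ok=F)] out:P1(v=0); in:P4
Tick 6: [PARSE:P5(v=5,ok=F), VALIDATE:P4(v=2,ok=T), TRANSFORM:P3(v=0,ok=F), EMIT:-] out:P2(v=0); in:P5
Tick 7: [PARSE:-, VALIDATE:P5(v=5,ok=F), TRANSFORM:P4(v=4,ok=T), EMIT:P3(v=0,ok=F)] out:-; in:-
Tick 8: [PARSE:P6(v=2,ok=F), VALIDATE:-, TRANSFORM:P5(v=0,ok=F), EMIT:P4(v=4,ok=T)] out:P3(v=0); in:P6
Tick 9: [PARSE:-, VALIDATE:P6(v=2,ok=F), TRANSFORM:-, EMIT:P5(v=0,ok=F)] out:P4(v=4); in:-
Tick 10: [PARSE:-, VALIDATE:-, TRANSFORM:P6(v=0,ok=F), EMIT:-] out:P5(v=0); in:-
Tick 11: [PARSE:-, VALIDATE:-, TRANSFORM:-, EMIT:P6(v=0,ok=F)] out:-; in:-
Emitted by tick 11: ['P1', 'P2', 'P3', 'P4', 'P5']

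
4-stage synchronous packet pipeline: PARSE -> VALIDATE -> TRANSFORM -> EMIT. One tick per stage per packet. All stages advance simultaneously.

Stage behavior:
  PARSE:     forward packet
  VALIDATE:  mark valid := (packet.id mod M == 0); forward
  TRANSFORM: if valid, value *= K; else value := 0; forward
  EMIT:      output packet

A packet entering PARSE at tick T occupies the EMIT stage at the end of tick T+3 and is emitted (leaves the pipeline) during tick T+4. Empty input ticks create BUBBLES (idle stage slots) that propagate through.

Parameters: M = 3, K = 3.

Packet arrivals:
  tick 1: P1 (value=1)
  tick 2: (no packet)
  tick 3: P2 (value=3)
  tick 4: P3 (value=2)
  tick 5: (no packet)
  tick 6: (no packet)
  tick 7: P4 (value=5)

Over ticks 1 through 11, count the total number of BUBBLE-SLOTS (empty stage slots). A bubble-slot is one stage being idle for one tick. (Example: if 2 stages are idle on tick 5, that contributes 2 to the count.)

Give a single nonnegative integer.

Tick 1: [PARSE:P1(v=1,ok=F), VALIDATE:-, TRANSFORM:-, EMIT:-] out:-; bubbles=3
Tick 2: [PARSE:-, VALIDATE:P1(v=1,ok=F), TRANSFORM:-, EMIT:-] out:-; bubbles=3
Tick 3: [PARSE:P2(v=3,ok=F), VALIDATE:-, TRANSFORM:P1(v=0,ok=F), EMIT:-] out:-; bubbles=2
Tick 4: [PARSE:P3(v=2,ok=F), VALIDATE:P2(v=3,ok=F), TRANSFORM:-, EMIT:P1(v=0,ok=F)] out:-; bubbles=1
Tick 5: [PARSE:-, VALIDATE:P3(v=2,ok=T), TRANSFORM:P2(v=0,ok=F), EMIT:-] out:P1(v=0); bubbles=2
Tick 6: [PARSE:-, VALIDATE:-, TRANSFORM:P3(v=6,ok=T), EMIT:P2(v=0,ok=F)] out:-; bubbles=2
Tick 7: [PARSE:P4(v=5,ok=F), VALIDATE:-, TRANSFORM:-, EMIT:P3(v=6,ok=T)] out:P2(v=0); bubbles=2
Tick 8: [PARSE:-, VALIDATE:P4(v=5,ok=F), TRANSFORM:-, EMIT:-] out:P3(v=6); bubbles=3
Tick 9: [PARSE:-, VALIDATE:-, TRANSFORM:P4(v=0,ok=F), EMIT:-] out:-; bubbles=3
Tick 10: [PARSE:-, VALIDATE:-, TRANSFORM:-, EMIT:P4(v=0,ok=F)] out:-; bubbles=3
Tick 11: [PARSE:-, VALIDATE:-, TRANSFORM:-, EMIT:-] out:P4(v=0); bubbles=4
Total bubble-slots: 28

Answer: 28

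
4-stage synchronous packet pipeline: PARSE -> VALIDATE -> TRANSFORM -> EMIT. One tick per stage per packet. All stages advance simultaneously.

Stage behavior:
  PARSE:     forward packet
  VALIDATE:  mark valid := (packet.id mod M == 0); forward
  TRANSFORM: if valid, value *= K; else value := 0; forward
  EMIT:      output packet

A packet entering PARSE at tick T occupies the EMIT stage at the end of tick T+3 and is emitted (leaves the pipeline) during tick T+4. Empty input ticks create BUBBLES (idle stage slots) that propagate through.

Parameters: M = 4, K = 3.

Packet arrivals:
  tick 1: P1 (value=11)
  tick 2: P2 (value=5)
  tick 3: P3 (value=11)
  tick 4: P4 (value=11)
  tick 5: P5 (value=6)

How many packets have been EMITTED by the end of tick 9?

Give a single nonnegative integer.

Answer: 5

Derivation:
Tick 1: [PARSE:P1(v=11,ok=F), VALIDATE:-, TRANSFORM:-, EMIT:-] out:-; in:P1
Tick 2: [PARSE:P2(v=5,ok=F), VALIDATE:P1(v=11,ok=F), TRANSFORM:-, EMIT:-] out:-; in:P2
Tick 3: [PARSE:P3(v=11,ok=F), VALIDATE:P2(v=5,ok=F), TRANSFORM:P1(v=0,ok=F), EMIT:-] out:-; in:P3
Tick 4: [PARSE:P4(v=11,ok=F), VALIDATE:P3(v=11,ok=F), TRANSFORM:P2(v=0,ok=F), EMIT:P1(v=0,ok=F)] out:-; in:P4
Tick 5: [PARSE:P5(v=6,ok=F), VALIDATE:P4(v=11,ok=T), TRANSFORM:P3(v=0,ok=F), EMIT:P2(v=0,ok=F)] out:P1(v=0); in:P5
Tick 6: [PARSE:-, VALIDATE:P5(v=6,ok=F), TRANSFORM:P4(v=33,ok=T), EMIT:P3(v=0,ok=F)] out:P2(v=0); in:-
Tick 7: [PARSE:-, VALIDATE:-, TRANSFORM:P5(v=0,ok=F), EMIT:P4(v=33,ok=T)] out:P3(v=0); in:-
Tick 8: [PARSE:-, VALIDATE:-, TRANSFORM:-, EMIT:P5(v=0,ok=F)] out:P4(v=33); in:-
Tick 9: [PARSE:-, VALIDATE:-, TRANSFORM:-, EMIT:-] out:P5(v=0); in:-
Emitted by tick 9: ['P1', 'P2', 'P3', 'P4', 'P5']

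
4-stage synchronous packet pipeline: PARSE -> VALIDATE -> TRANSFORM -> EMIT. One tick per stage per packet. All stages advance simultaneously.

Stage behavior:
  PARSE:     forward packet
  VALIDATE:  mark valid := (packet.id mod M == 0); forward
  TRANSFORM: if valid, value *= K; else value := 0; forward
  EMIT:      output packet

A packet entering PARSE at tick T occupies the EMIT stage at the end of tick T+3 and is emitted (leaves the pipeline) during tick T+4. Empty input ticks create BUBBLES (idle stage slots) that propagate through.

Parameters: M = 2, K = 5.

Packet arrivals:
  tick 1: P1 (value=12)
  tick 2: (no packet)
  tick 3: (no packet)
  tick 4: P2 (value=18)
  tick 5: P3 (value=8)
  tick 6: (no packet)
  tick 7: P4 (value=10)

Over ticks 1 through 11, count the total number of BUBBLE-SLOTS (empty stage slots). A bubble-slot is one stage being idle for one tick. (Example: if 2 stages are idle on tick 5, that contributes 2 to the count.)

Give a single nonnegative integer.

Answer: 28

Derivation:
Tick 1: [PARSE:P1(v=12,ok=F), VALIDATE:-, TRANSFORM:-, EMIT:-] out:-; bubbles=3
Tick 2: [PARSE:-, VALIDATE:P1(v=12,ok=F), TRANSFORM:-, EMIT:-] out:-; bubbles=3
Tick 3: [PARSE:-, VALIDATE:-, TRANSFORM:P1(v=0,ok=F), EMIT:-] out:-; bubbles=3
Tick 4: [PARSE:P2(v=18,ok=F), VALIDATE:-, TRANSFORM:-, EMIT:P1(v=0,ok=F)] out:-; bubbles=2
Tick 5: [PARSE:P3(v=8,ok=F), VALIDATE:P2(v=18,ok=T), TRANSFORM:-, EMIT:-] out:P1(v=0); bubbles=2
Tick 6: [PARSE:-, VALIDATE:P3(v=8,ok=F), TRANSFORM:P2(v=90,ok=T), EMIT:-] out:-; bubbles=2
Tick 7: [PARSE:P4(v=10,ok=F), VALIDATE:-, TRANSFORM:P3(v=0,ok=F), EMIT:P2(v=90,ok=T)] out:-; bubbles=1
Tick 8: [PARSE:-, VALIDATE:P4(v=10,ok=T), TRANSFORM:-, EMIT:P3(v=0,ok=F)] out:P2(v=90); bubbles=2
Tick 9: [PARSE:-, VALIDATE:-, TRANSFORM:P4(v=50,ok=T), EMIT:-] out:P3(v=0); bubbles=3
Tick 10: [PARSE:-, VALIDATE:-, TRANSFORM:-, EMIT:P4(v=50,ok=T)] out:-; bubbles=3
Tick 11: [PARSE:-, VALIDATE:-, TRANSFORM:-, EMIT:-] out:P4(v=50); bubbles=4
Total bubble-slots: 28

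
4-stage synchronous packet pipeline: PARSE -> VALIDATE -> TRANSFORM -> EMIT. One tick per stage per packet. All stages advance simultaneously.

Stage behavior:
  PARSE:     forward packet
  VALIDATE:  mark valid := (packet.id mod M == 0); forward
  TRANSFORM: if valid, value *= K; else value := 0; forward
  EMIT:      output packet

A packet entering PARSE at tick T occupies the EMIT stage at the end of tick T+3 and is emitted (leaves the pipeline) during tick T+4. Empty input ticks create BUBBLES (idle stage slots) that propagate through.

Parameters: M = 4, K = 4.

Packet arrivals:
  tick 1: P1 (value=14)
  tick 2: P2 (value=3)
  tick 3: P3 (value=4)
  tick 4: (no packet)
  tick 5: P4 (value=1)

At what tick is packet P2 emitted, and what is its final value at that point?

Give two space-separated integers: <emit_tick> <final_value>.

Answer: 6 0

Derivation:
Tick 1: [PARSE:P1(v=14,ok=F), VALIDATE:-, TRANSFORM:-, EMIT:-] out:-; in:P1
Tick 2: [PARSE:P2(v=3,ok=F), VALIDATE:P1(v=14,ok=F), TRANSFORM:-, EMIT:-] out:-; in:P2
Tick 3: [PARSE:P3(v=4,ok=F), VALIDATE:P2(v=3,ok=F), TRANSFORM:P1(v=0,ok=F), EMIT:-] out:-; in:P3
Tick 4: [PARSE:-, VALIDATE:P3(v=4,ok=F), TRANSFORM:P2(v=0,ok=F), EMIT:P1(v=0,ok=F)] out:-; in:-
Tick 5: [PARSE:P4(v=1,ok=F), VALIDATE:-, TRANSFORM:P3(v=0,ok=F), EMIT:P2(v=0,ok=F)] out:P1(v=0); in:P4
Tick 6: [PARSE:-, VALIDATE:P4(v=1,ok=T), TRANSFORM:-, EMIT:P3(v=0,ok=F)] out:P2(v=0); in:-
Tick 7: [PARSE:-, VALIDATE:-, TRANSFORM:P4(v=4,ok=T), EMIT:-] out:P3(v=0); in:-
Tick 8: [PARSE:-, VALIDATE:-, TRANSFORM:-, EMIT:P4(v=4,ok=T)] out:-; in:-
Tick 9: [PARSE:-, VALIDATE:-, TRANSFORM:-, EMIT:-] out:P4(v=4); in:-
P2: arrives tick 2, valid=False (id=2, id%4=2), emit tick 6, final value 0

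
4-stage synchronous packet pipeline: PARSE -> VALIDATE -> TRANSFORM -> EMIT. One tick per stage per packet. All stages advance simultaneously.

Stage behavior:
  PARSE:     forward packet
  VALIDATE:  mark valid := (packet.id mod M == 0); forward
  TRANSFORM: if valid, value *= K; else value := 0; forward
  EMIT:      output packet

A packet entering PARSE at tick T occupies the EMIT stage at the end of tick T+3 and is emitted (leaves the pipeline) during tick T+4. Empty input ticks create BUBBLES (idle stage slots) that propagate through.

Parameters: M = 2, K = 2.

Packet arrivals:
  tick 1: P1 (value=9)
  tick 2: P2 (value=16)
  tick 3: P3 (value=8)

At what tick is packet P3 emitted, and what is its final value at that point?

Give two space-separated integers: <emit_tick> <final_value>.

Tick 1: [PARSE:P1(v=9,ok=F), VALIDATE:-, TRANSFORM:-, EMIT:-] out:-; in:P1
Tick 2: [PARSE:P2(v=16,ok=F), VALIDATE:P1(v=9,ok=F), TRANSFORM:-, EMIT:-] out:-; in:P2
Tick 3: [PARSE:P3(v=8,ok=F), VALIDATE:P2(v=16,ok=T), TRANSFORM:P1(v=0,ok=F), EMIT:-] out:-; in:P3
Tick 4: [PARSE:-, VALIDATE:P3(v=8,ok=F), TRANSFORM:P2(v=32,ok=T), EMIT:P1(v=0,ok=F)] out:-; in:-
Tick 5: [PARSE:-, VALIDATE:-, TRANSFORM:P3(v=0,ok=F), EMIT:P2(v=32,ok=T)] out:P1(v=0); in:-
Tick 6: [PARSE:-, VALIDATE:-, TRANSFORM:-, EMIT:P3(v=0,ok=F)] out:P2(v=32); in:-
Tick 7: [PARSE:-, VALIDATE:-, TRANSFORM:-, EMIT:-] out:P3(v=0); in:-
P3: arrives tick 3, valid=False (id=3, id%2=1), emit tick 7, final value 0

Answer: 7 0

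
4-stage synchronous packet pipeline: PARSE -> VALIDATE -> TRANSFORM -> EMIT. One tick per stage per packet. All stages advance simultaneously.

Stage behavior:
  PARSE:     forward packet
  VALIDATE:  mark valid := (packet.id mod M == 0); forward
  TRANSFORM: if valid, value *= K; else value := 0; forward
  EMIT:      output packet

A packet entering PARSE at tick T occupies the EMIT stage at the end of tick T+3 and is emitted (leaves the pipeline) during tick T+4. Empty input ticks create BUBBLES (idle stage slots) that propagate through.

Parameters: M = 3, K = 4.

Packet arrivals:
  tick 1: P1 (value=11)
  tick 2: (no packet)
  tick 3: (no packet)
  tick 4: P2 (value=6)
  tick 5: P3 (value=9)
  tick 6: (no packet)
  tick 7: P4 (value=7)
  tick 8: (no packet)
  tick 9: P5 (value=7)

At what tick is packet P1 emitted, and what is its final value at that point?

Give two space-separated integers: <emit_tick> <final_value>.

Answer: 5 0

Derivation:
Tick 1: [PARSE:P1(v=11,ok=F), VALIDATE:-, TRANSFORM:-, EMIT:-] out:-; in:P1
Tick 2: [PARSE:-, VALIDATE:P1(v=11,ok=F), TRANSFORM:-, EMIT:-] out:-; in:-
Tick 3: [PARSE:-, VALIDATE:-, TRANSFORM:P1(v=0,ok=F), EMIT:-] out:-; in:-
Tick 4: [PARSE:P2(v=6,ok=F), VALIDATE:-, TRANSFORM:-, EMIT:P1(v=0,ok=F)] out:-; in:P2
Tick 5: [PARSE:P3(v=9,ok=F), VALIDATE:P2(v=6,ok=F), TRANSFORM:-, EMIT:-] out:P1(v=0); in:P3
Tick 6: [PARSE:-, VALIDATE:P3(v=9,ok=T), TRANSFORM:P2(v=0,ok=F), EMIT:-] out:-; in:-
Tick 7: [PARSE:P4(v=7,ok=F), VALIDATE:-, TRANSFORM:P3(v=36,ok=T), EMIT:P2(v=0,ok=F)] out:-; in:P4
Tick 8: [PARSE:-, VALIDATE:P4(v=7,ok=F), TRANSFORM:-, EMIT:P3(v=36,ok=T)] out:P2(v=0); in:-
Tick 9: [PARSE:P5(v=7,ok=F), VALIDATE:-, TRANSFORM:P4(v=0,ok=F), EMIT:-] out:P3(v=36); in:P5
Tick 10: [PARSE:-, VALIDATE:P5(v=7,ok=F), TRANSFORM:-, EMIT:P4(v=0,ok=F)] out:-; in:-
Tick 11: [PARSE:-, VALIDATE:-, TRANSFORM:P5(v=0,ok=F), EMIT:-] out:P4(v=0); in:-
Tick 12: [PARSE:-, VALIDATE:-, TRANSFORM:-, EMIT:P5(v=0,ok=F)] out:-; in:-
Tick 13: [PARSE:-, VALIDATE:-, TRANSFORM:-, EMIT:-] out:P5(v=0); in:-
P1: arrives tick 1, valid=False (id=1, id%3=1), emit tick 5, final value 0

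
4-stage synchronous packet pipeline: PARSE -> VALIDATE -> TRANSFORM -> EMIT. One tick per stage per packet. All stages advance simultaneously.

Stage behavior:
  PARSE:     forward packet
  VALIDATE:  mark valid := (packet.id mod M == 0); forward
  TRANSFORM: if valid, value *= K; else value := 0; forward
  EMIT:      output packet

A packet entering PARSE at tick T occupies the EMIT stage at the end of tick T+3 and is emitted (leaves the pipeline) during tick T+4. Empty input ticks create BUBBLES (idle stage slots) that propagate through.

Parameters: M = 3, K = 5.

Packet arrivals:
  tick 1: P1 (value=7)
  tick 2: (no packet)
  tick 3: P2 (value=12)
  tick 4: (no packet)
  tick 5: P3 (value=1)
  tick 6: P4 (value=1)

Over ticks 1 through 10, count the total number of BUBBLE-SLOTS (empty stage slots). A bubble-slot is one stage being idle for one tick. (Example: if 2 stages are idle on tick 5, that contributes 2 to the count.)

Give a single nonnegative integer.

Answer: 24

Derivation:
Tick 1: [PARSE:P1(v=7,ok=F), VALIDATE:-, TRANSFORM:-, EMIT:-] out:-; bubbles=3
Tick 2: [PARSE:-, VALIDATE:P1(v=7,ok=F), TRANSFORM:-, EMIT:-] out:-; bubbles=3
Tick 3: [PARSE:P2(v=12,ok=F), VALIDATE:-, TRANSFORM:P1(v=0,ok=F), EMIT:-] out:-; bubbles=2
Tick 4: [PARSE:-, VALIDATE:P2(v=12,ok=F), TRANSFORM:-, EMIT:P1(v=0,ok=F)] out:-; bubbles=2
Tick 5: [PARSE:P3(v=1,ok=F), VALIDATE:-, TRANSFORM:P2(v=0,ok=F), EMIT:-] out:P1(v=0); bubbles=2
Tick 6: [PARSE:P4(v=1,ok=F), VALIDATE:P3(v=1,ok=T), TRANSFORM:-, EMIT:P2(v=0,ok=F)] out:-; bubbles=1
Tick 7: [PARSE:-, VALIDATE:P4(v=1,ok=F), TRANSFORM:P3(v=5,ok=T), EMIT:-] out:P2(v=0); bubbles=2
Tick 8: [PARSE:-, VALIDATE:-, TRANSFORM:P4(v=0,ok=F), EMIT:P3(v=5,ok=T)] out:-; bubbles=2
Tick 9: [PARSE:-, VALIDATE:-, TRANSFORM:-, EMIT:P4(v=0,ok=F)] out:P3(v=5); bubbles=3
Tick 10: [PARSE:-, VALIDATE:-, TRANSFORM:-, EMIT:-] out:P4(v=0); bubbles=4
Total bubble-slots: 24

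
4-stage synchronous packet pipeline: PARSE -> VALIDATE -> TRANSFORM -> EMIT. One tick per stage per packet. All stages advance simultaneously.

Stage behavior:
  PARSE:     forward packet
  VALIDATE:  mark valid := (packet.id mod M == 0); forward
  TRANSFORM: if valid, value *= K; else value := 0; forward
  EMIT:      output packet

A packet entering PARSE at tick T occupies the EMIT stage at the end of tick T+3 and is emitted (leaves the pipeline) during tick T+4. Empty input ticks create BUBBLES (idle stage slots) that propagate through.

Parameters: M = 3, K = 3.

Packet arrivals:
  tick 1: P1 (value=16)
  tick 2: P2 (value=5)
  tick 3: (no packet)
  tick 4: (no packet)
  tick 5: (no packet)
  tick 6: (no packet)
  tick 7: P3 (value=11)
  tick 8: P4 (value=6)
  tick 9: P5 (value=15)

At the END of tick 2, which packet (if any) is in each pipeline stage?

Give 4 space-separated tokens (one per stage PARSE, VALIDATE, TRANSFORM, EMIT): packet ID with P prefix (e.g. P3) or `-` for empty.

Tick 1: [PARSE:P1(v=16,ok=F), VALIDATE:-, TRANSFORM:-, EMIT:-] out:-; in:P1
Tick 2: [PARSE:P2(v=5,ok=F), VALIDATE:P1(v=16,ok=F), TRANSFORM:-, EMIT:-] out:-; in:P2
At end of tick 2: ['P2', 'P1', '-', '-']

Answer: P2 P1 - -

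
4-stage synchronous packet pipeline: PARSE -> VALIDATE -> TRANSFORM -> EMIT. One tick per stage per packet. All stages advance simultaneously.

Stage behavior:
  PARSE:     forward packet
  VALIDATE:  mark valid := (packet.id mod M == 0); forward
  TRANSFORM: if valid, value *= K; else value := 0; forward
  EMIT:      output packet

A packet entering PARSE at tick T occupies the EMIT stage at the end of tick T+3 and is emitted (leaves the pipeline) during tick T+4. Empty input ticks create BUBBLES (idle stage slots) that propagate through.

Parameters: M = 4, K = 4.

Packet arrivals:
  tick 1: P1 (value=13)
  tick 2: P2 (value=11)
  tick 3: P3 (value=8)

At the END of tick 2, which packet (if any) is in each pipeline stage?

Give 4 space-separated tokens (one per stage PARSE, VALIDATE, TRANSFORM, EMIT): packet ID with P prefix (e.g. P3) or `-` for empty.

Tick 1: [PARSE:P1(v=13,ok=F), VALIDATE:-, TRANSFORM:-, EMIT:-] out:-; in:P1
Tick 2: [PARSE:P2(v=11,ok=F), VALIDATE:P1(v=13,ok=F), TRANSFORM:-, EMIT:-] out:-; in:P2
At end of tick 2: ['P2', 'P1', '-', '-']

Answer: P2 P1 - -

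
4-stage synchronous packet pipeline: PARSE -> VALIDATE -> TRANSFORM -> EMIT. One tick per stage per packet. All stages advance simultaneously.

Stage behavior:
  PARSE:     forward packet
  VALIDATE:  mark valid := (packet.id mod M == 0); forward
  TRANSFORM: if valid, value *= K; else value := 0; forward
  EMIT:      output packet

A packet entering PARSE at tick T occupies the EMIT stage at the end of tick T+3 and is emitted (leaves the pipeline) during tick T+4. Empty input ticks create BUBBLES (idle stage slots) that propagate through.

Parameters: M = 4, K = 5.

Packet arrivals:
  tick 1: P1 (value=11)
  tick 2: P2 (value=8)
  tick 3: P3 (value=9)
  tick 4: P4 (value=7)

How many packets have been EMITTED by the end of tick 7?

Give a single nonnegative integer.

Answer: 3

Derivation:
Tick 1: [PARSE:P1(v=11,ok=F), VALIDATE:-, TRANSFORM:-, EMIT:-] out:-; in:P1
Tick 2: [PARSE:P2(v=8,ok=F), VALIDATE:P1(v=11,ok=F), TRANSFORM:-, EMIT:-] out:-; in:P2
Tick 3: [PARSE:P3(v=9,ok=F), VALIDATE:P2(v=8,ok=F), TRANSFORM:P1(v=0,ok=F), EMIT:-] out:-; in:P3
Tick 4: [PARSE:P4(v=7,ok=F), VALIDATE:P3(v=9,ok=F), TRANSFORM:P2(v=0,ok=F), EMIT:P1(v=0,ok=F)] out:-; in:P4
Tick 5: [PARSE:-, VALIDATE:P4(v=7,ok=T), TRANSFORM:P3(v=0,ok=F), EMIT:P2(v=0,ok=F)] out:P1(v=0); in:-
Tick 6: [PARSE:-, VALIDATE:-, TRANSFORM:P4(v=35,ok=T), EMIT:P3(v=0,ok=F)] out:P2(v=0); in:-
Tick 7: [PARSE:-, VALIDATE:-, TRANSFORM:-, EMIT:P4(v=35,ok=T)] out:P3(v=0); in:-
Emitted by tick 7: ['P1', 'P2', 'P3']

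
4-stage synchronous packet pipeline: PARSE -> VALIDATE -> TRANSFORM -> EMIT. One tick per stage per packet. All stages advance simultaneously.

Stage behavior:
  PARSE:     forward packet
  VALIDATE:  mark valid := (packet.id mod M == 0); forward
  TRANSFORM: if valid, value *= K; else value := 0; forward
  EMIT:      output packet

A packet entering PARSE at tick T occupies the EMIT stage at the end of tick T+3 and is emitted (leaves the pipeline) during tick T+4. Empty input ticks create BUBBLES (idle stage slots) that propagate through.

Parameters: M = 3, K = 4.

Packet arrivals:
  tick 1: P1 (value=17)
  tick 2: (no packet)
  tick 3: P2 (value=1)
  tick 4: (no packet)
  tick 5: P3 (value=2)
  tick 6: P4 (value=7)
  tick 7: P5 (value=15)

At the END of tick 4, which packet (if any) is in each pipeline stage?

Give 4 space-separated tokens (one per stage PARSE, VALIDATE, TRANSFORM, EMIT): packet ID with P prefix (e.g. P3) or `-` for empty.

Answer: - P2 - P1

Derivation:
Tick 1: [PARSE:P1(v=17,ok=F), VALIDATE:-, TRANSFORM:-, EMIT:-] out:-; in:P1
Tick 2: [PARSE:-, VALIDATE:P1(v=17,ok=F), TRANSFORM:-, EMIT:-] out:-; in:-
Tick 3: [PARSE:P2(v=1,ok=F), VALIDATE:-, TRANSFORM:P1(v=0,ok=F), EMIT:-] out:-; in:P2
Tick 4: [PARSE:-, VALIDATE:P2(v=1,ok=F), TRANSFORM:-, EMIT:P1(v=0,ok=F)] out:-; in:-
At end of tick 4: ['-', 'P2', '-', 'P1']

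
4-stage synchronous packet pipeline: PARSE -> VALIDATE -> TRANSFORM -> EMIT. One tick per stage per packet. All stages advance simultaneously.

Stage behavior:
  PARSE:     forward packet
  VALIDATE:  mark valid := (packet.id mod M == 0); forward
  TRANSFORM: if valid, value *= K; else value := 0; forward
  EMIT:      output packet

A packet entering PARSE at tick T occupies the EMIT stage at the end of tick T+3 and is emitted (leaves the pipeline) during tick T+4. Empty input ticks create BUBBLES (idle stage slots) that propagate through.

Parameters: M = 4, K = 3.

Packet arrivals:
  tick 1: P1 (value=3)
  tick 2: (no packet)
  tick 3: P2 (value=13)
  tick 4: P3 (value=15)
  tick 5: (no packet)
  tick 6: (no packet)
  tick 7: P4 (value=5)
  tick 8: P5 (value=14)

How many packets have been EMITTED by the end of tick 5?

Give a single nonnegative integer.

Answer: 1

Derivation:
Tick 1: [PARSE:P1(v=3,ok=F), VALIDATE:-, TRANSFORM:-, EMIT:-] out:-; in:P1
Tick 2: [PARSE:-, VALIDATE:P1(v=3,ok=F), TRANSFORM:-, EMIT:-] out:-; in:-
Tick 3: [PARSE:P2(v=13,ok=F), VALIDATE:-, TRANSFORM:P1(v=0,ok=F), EMIT:-] out:-; in:P2
Tick 4: [PARSE:P3(v=15,ok=F), VALIDATE:P2(v=13,ok=F), TRANSFORM:-, EMIT:P1(v=0,ok=F)] out:-; in:P3
Tick 5: [PARSE:-, VALIDATE:P3(v=15,ok=F), TRANSFORM:P2(v=0,ok=F), EMIT:-] out:P1(v=0); in:-
Emitted by tick 5: ['P1']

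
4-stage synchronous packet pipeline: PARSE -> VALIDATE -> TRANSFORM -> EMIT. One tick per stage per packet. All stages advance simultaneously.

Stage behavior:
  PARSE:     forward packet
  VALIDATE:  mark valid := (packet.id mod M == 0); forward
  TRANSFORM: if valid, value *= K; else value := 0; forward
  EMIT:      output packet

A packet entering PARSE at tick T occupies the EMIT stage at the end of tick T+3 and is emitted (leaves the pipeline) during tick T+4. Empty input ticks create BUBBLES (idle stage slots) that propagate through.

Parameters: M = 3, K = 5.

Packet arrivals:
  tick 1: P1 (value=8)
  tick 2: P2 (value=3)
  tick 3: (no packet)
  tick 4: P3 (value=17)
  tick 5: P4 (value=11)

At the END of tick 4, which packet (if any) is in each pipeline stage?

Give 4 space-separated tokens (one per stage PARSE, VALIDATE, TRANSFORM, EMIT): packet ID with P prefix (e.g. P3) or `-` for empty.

Answer: P3 - P2 P1

Derivation:
Tick 1: [PARSE:P1(v=8,ok=F), VALIDATE:-, TRANSFORM:-, EMIT:-] out:-; in:P1
Tick 2: [PARSE:P2(v=3,ok=F), VALIDATE:P1(v=8,ok=F), TRANSFORM:-, EMIT:-] out:-; in:P2
Tick 3: [PARSE:-, VALIDATE:P2(v=3,ok=F), TRANSFORM:P1(v=0,ok=F), EMIT:-] out:-; in:-
Tick 4: [PARSE:P3(v=17,ok=F), VALIDATE:-, TRANSFORM:P2(v=0,ok=F), EMIT:P1(v=0,ok=F)] out:-; in:P3
At end of tick 4: ['P3', '-', 'P2', 'P1']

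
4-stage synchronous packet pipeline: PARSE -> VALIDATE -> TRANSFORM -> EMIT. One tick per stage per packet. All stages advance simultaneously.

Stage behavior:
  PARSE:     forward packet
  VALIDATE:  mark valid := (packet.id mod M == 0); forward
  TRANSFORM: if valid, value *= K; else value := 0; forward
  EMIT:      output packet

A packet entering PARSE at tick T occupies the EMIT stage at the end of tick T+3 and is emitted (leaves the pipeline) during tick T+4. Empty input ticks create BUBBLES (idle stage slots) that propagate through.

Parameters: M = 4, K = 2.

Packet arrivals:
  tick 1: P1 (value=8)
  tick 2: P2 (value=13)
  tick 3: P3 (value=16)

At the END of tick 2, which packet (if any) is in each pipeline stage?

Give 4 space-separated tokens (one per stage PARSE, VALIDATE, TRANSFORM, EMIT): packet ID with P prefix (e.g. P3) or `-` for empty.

Tick 1: [PARSE:P1(v=8,ok=F), VALIDATE:-, TRANSFORM:-, EMIT:-] out:-; in:P1
Tick 2: [PARSE:P2(v=13,ok=F), VALIDATE:P1(v=8,ok=F), TRANSFORM:-, EMIT:-] out:-; in:P2
At end of tick 2: ['P2', 'P1', '-', '-']

Answer: P2 P1 - -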